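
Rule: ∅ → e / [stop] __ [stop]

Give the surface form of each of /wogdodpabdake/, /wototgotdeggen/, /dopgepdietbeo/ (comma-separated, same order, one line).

wogedodepabedake, wototegotedegegen, dopegepedietebeo

/wogdodpabdake/: /g/ and /d/ form a stop–stop cluster, so [e] is inserted between them. /d/ and /p/ form a stop–stop cluster, so [e] is inserted between them. /b/ and /d/ form a stop–stop cluster, so [e] is inserted between them. → [wogedodepabedake].
/wototgotdeggen/: /t/ and /g/ form a stop–stop cluster, so [e] is inserted between them. /t/ and /d/ form a stop–stop cluster, so [e] is inserted between them. /g/ and /g/ form a stop–stop cluster, so [e] is inserted between them. → [wototegotedegegen].
/dopgepdietbeo/: /p/ and /g/ form a stop–stop cluster, so [e] is inserted between them. /p/ and /d/ form a stop–stop cluster, so [e] is inserted between them. /t/ and /b/ form a stop–stop cluster, so [e] is inserted between them. → [dopegepedietebeo].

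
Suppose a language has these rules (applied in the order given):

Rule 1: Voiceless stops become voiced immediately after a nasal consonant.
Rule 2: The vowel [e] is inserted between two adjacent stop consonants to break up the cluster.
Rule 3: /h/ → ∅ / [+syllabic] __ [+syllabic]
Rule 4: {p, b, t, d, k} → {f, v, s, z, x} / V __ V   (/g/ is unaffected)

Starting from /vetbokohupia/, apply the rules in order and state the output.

Rule 1 (post-nasal voicing): no segment meets the environment; /vetbokohupia/ is unchanged.
Rule 2 (stop-cluster e-epenthesis): /t/ and /b/ form a stop–stop cluster, so [e] is inserted between them. /vetbokohupia/ → vetebokohupia.
Rule 3 (intervocalic h-deletion): /h/ occurs between vowels /o/ and /u/, so it deletes. /vetebokohupia/ → vetebokoupia.
Rule 4 (intervocalic spirantization): /t/ is a stop between vowels /e/ and /e/, so it spirantizes to the fricative [s]. /b/ is a stop between vowels /e/ and /o/, so it spirantizes to the fricative [v]. /k/ is a stop between vowels /o/ and /o/, so it spirantizes to the fricative [x]. /p/ is a stop between vowels /u/ and /i/, so it spirantizes to the fricative [f]. /vetebokoupia/ → vesevoxoufia.

vesevoxoufia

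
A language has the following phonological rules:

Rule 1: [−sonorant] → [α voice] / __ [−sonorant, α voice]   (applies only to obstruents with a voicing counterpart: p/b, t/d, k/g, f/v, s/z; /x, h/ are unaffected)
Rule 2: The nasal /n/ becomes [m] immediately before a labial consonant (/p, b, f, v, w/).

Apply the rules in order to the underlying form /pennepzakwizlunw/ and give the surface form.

Rule 1 (regressive voicing assimilation): /p/ precedes the voiced obstruent /z/, so it voices to [b] by assimilation. /pennepzakwizlunw/ → pennebzakwizlunw.
Rule 2 (nasal place assimilation): /n/ precedes the labial consonant /w/, so it assimilates in place to [m]. /pennebzakwizlunw/ → pennebzakwizlumw.

pennebzakwizlumw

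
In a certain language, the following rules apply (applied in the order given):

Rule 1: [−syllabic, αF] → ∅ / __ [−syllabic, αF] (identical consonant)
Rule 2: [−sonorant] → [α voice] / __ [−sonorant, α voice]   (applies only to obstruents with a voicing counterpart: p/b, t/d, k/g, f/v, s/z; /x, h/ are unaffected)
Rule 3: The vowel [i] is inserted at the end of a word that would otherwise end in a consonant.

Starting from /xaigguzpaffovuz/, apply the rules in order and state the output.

Rule 1 (degemination): /gg/ is a geminate; the first /g/ deletes. /ff/ is a geminate; the first /f/ deletes. /xaigguzpaffovuz/ → xaiguzpafovuz.
Rule 2 (regressive voicing assimilation): /z/ precedes the voiceless obstruent /p/, so it devoices to [s] by assimilation. /xaiguzpafovuz/ → xaiguspafovuz.
Rule 3 (final i-epenthesis): the form ends in the consonant /z/, so [i] is inserted word-finally. /xaiguspafovuz/ → xaiguspafovuzi.

xaiguspafovuzi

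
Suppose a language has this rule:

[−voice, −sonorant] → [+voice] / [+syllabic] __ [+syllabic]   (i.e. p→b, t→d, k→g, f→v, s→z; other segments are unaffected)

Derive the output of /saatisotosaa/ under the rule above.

saadizodozaa

Scanning /saatisotosaa/: /s/ at position 1 is not in the conditioning environment; /t/ is a voiceless obstruent between vowels /a/ and /i/, so it voices to [d]; /s/ is a voiceless obstruent between vowels /i/ and /o/, so it voices to [z]; /t/ is a voiceless obstruent between vowels /o/ and /o/, so it voices to [d]; /s/ is a voiceless obstruent between vowels /o/ and /a/, so it voices to [z].
Result: [saadizodozaa].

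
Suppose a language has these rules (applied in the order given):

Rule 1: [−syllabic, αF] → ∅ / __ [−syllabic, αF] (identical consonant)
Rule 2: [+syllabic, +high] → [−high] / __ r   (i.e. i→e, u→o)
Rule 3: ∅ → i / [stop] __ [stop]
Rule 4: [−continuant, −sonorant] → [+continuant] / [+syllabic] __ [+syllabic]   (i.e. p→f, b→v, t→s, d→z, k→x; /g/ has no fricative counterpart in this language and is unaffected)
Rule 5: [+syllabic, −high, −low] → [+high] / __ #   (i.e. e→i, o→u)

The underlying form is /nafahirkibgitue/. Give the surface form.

nafaherkivigisui

Rule 1 (degemination): no segment meets the environment; /nafahirkibgitue/ is unchanged.
Rule 2 (pre-rhotic lowering): /i/ is a high vowel immediately before /r/, so it lowers to [e]. /nafahirkibgitue/ → nafaherkibgitue.
Rule 3 (stop-cluster i-epenthesis): /b/ and /g/ form a stop–stop cluster, so [i] is inserted between them. /nafaherkibgitue/ → nafaherkibigitue.
Rule 4 (intervocalic spirantization): /b/ is a stop between vowels /i/ and /i/, so it spirantizes to the fricative [v]. /t/ is a stop between vowels /i/ and /u/, so it spirantizes to the fricative [s]. /nafaherkibigitue/ → nafaherkivigisue.
Rule 5 (final vowel raising): /e/ is a mid vowel in word-final position, so it raises to [i]. /nafaherkivigisue/ → nafaherkivigisui.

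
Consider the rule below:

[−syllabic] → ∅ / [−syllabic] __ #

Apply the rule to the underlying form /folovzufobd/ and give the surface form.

/d/ is the second consonant of a word-final cluster /bd/, so it deletes.
Surface form: [folovzufob].

folovzufob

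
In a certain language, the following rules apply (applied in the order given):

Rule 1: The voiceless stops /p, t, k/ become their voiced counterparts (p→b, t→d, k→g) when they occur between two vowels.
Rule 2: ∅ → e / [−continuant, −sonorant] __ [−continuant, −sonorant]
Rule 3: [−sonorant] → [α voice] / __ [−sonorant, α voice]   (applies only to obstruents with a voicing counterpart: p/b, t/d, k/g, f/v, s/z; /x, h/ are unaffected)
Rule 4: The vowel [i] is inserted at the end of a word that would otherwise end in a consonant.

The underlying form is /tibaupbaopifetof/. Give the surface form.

tibaupebaobifedofi

Rule 1 (intervocalic voicing): /p/ is a voiceless stop between vowels /o/ and /i/, so it voices to [b]. /t/ is a voiceless stop between vowels /e/ and /o/, so it voices to [d]. /tibaupbaopifetof/ → tibaupbaobifedof.
Rule 2 (stop-cluster e-epenthesis): /p/ and /b/ form a stop–stop cluster, so [e] is inserted between them. /tibaupbaobifedof/ → tibaupebaobifedof.
Rule 3 (regressive voicing assimilation): no segment meets the environment; /tibaupebaobifedof/ is unchanged.
Rule 4 (final i-epenthesis): the form ends in the consonant /f/, so [i] is inserted word-finally. /tibaupebaobifedof/ → tibaupebaobifedofi.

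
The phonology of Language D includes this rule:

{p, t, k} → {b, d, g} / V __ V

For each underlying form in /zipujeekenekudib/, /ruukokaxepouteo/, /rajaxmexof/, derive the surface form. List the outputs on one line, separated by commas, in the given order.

/zipujeekenekudib/: /p/ is a voiceless stop between vowels /i/ and /u/, so it voices to [b]. /k/ is a voiceless stop between vowels /e/ and /e/, so it voices to [g]. /k/ is a voiceless stop between vowels /e/ and /u/, so it voices to [g]. → [zibujeegenegudib].
/ruukokaxepouteo/: /k/ is a voiceless stop between vowels /u/ and /o/, so it voices to [g]. /k/ is a voiceless stop between vowels /o/ and /a/, so it voices to [g]. /p/ is a voiceless stop between vowels /e/ and /o/, so it voices to [b]. /t/ is a voiceless stop between vowels /u/ and /e/, so it voices to [d]. → [ruugogaxeboudeo].
/rajaxmexof/: the rule's environment is not met; surfaces unchanged as [rajaxmexof].

zibujeegenegudib, ruugogaxeboudeo, rajaxmexof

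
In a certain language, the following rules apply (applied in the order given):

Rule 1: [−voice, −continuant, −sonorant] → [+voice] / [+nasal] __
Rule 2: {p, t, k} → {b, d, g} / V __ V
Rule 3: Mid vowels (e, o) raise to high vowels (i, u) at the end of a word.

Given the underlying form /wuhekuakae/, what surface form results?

wuheguagai

Rule 1 (post-nasal voicing): no segment meets the environment; /wuhekuakae/ is unchanged.
Rule 2 (intervocalic voicing): /k/ is a voiceless stop between vowels /e/ and /u/, so it voices to [g]. /k/ is a voiceless stop between vowels /a/ and /a/, so it voices to [g]. /wuhekuakae/ → wuheguagae.
Rule 3 (final vowel raising): /e/ is a mid vowel in word-final position, so it raises to [i]. /wuheguagae/ → wuheguagai.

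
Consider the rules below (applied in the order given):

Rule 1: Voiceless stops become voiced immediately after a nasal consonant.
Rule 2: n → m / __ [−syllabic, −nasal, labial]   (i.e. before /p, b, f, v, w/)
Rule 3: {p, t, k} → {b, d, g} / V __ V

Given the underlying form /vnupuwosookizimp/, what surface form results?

vnubuwosoogizimb

Rule 1 (post-nasal voicing): /p/ is a voiceless stop immediately after the nasal /m/, so it voices to [b]. /vnupuwosookizimp/ → vnupuwosookizimb.
Rule 2 (nasal place assimilation): no segment meets the environment; /vnupuwosookizimb/ is unchanged.
Rule 3 (intervocalic voicing): /p/ is a voiceless stop between vowels /u/ and /u/, so it voices to [b]. /k/ is a voiceless stop between vowels /o/ and /i/, so it voices to [g]. /vnupuwosookizimb/ → vnubuwosoogizimb.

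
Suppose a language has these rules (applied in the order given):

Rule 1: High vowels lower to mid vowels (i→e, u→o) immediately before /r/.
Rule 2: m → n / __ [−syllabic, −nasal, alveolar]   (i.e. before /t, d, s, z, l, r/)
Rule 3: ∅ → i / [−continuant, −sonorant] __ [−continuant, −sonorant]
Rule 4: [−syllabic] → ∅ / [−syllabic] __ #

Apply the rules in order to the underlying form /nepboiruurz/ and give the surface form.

nepiboeruor

Rule 1 (pre-rhotic lowering): /i/ is a high vowel immediately before /r/, so it lowers to [e]. /u/ is a high vowel immediately before /r/, so it lowers to [o]. /nepboiruurz/ → nepboeruorz.
Rule 2 (nasal place assimilation): no segment meets the environment; /nepboeruorz/ is unchanged.
Rule 3 (stop-cluster i-epenthesis): /p/ and /b/ form a stop–stop cluster, so [i] is inserted between them. /nepboeruorz/ → nepiboeruorz.
Rule 4 (final cluster simplification): /z/ is the second consonant of a word-final cluster /rz/, so it deletes. /nepiboeruorz/ → nepiboeruor.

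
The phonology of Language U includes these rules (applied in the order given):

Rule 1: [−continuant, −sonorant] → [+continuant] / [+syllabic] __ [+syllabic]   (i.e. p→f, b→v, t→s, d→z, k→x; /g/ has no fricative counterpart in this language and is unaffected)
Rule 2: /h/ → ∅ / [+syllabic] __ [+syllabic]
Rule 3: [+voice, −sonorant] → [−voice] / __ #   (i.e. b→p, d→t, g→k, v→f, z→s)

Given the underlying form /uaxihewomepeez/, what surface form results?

uaxiewomefees

Rule 1 (intervocalic spirantization): /p/ is a stop between vowels /e/ and /e/, so it spirantizes to the fricative [f]. /uaxihewomepeez/ → uaxihewomefeez.
Rule 2 (intervocalic h-deletion): /h/ occurs between vowels /i/ and /e/, so it deletes. /uaxihewomefeez/ → uaxiewomefeez.
Rule 3 (final devoicing): /z/ is a voiced obstruent in word-final position, so it devoices to [s]. /uaxiewomefeez/ → uaxiewomefees.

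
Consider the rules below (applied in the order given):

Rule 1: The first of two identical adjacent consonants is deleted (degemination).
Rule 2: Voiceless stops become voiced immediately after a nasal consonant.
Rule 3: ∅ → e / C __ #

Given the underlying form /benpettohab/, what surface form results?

benbetohabe

Rule 1 (degemination): /tt/ is a geminate; the first /t/ deletes. /benpettohab/ → benpetohab.
Rule 2 (post-nasal voicing): /p/ is a voiceless stop immediately after the nasal /n/, so it voices to [b]. /benpetohab/ → benbetohab.
Rule 3 (final e-epenthesis): the form ends in the consonant /b/, so [e] is inserted word-finally. /benbetohab/ → benbetohabe.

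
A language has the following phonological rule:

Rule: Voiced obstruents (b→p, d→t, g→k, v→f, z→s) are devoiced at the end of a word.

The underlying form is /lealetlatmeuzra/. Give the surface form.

No segment of /lealetlatmeuzra/ meets the structural description of the rule, so the form surfaces unchanged.

lealetlatmeuzra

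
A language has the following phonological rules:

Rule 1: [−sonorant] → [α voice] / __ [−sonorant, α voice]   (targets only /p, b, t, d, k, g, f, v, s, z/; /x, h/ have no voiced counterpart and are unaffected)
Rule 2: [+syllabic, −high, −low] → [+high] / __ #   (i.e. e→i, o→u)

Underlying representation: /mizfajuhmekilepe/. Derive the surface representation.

misfajuhmekilepi

Rule 1 (regressive voicing assimilation): /z/ precedes the voiceless obstruent /f/, so it devoices to [s] by assimilation. /mizfajuhmekilepe/ → misfajuhmekilepe.
Rule 2 (final vowel raising): /e/ is a mid vowel in word-final position, so it raises to [i]. /misfajuhmekilepe/ → misfajuhmekilepi.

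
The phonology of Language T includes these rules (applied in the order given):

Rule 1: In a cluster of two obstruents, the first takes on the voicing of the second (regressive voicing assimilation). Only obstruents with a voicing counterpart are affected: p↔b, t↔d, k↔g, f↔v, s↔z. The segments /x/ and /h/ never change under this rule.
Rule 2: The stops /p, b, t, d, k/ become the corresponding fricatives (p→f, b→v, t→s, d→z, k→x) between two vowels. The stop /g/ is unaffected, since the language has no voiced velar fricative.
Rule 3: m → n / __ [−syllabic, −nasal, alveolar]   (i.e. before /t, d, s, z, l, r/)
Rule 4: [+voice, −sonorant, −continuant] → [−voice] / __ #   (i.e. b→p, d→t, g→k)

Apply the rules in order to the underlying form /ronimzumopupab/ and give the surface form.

roninzumofufap

Rule 1 (regressive voicing assimilation): no segment meets the environment; /ronimzumopupab/ is unchanged.
Rule 2 (intervocalic spirantization): /p/ is a stop between vowels /o/ and /u/, so it spirantizes to the fricative [f]. /p/ is a stop between vowels /u/ and /a/, so it spirantizes to the fricative [f]. /ronimzumopupab/ → ronimzumofufab.
Rule 3 (nasal place assimilation): /m/ precedes the alveolar consonant /z/, so it assimilates in place to [n]. /ronimzumofufab/ → roninzumofufab.
Rule 4 (final devoicing): /b/ is a voiced stop in word-final position, so it devoices to [p]. /roninzumofufab/ → roninzumofufap.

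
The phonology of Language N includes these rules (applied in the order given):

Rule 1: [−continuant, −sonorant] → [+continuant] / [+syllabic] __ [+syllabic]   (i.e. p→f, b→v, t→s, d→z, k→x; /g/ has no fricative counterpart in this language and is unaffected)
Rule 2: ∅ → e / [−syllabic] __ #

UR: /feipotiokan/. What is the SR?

Rule 1 (intervocalic spirantization): /p/ is a stop between vowels /i/ and /o/, so it spirantizes to the fricative [f]. /t/ is a stop between vowels /o/ and /i/, so it spirantizes to the fricative [s]. /k/ is a stop between vowels /o/ and /a/, so it spirantizes to the fricative [x]. /feipotiokan/ → feifosioxan.
Rule 2 (final e-epenthesis): the form ends in the consonant /n/, so [e] is inserted word-finally. /feifosioxan/ → feifosioxane.

feifosioxane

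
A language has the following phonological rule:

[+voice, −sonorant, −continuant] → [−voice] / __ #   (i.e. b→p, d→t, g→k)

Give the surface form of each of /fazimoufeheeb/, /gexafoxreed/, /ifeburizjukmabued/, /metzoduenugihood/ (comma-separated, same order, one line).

/fazimoufeheeb/: /b/ is a voiced stop in word-final position, so it devoices to [p]. → [fazimoufeheep].
/gexafoxreed/: /d/ is a voiced stop in word-final position, so it devoices to [t]. → [gexafoxreet].
/ifeburizjukmabued/: /d/ is a voiced stop in word-final position, so it devoices to [t]. → [ifeburizjukmabuet].
/metzoduenugihood/: /d/ is a voiced stop in word-final position, so it devoices to [t]. → [metzoduenugihoot].

fazimoufeheep, gexafoxreet, ifeburizjukmabuet, metzoduenugihoot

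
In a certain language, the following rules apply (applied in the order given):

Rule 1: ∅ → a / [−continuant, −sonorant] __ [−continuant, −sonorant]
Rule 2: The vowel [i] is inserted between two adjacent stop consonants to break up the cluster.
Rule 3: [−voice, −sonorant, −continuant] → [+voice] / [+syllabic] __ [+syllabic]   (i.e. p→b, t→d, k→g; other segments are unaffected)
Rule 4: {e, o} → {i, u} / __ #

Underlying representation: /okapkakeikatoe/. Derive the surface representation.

ogabagageigadoi

Rule 1 (stop-cluster a-epenthesis): /p/ and /k/ form a stop–stop cluster, so [a] is inserted between them. /okapkakeikatoe/ → okapakakeikatoe.
Rule 2 (stop-cluster i-epenthesis): no segment meets the environment; /okapakakeikatoe/ is unchanged.
Rule 3 (intervocalic voicing): /k/ is a voiceless stop between vowels /o/ and /a/, so it voices to [g]. /p/ is a voiceless stop between vowels /a/ and /a/, so it voices to [b]. /k/ is a voiceless stop between vowels /a/ and /a/, so it voices to [g]. /k/ is a voiceless stop between vowels /a/ and /e/, so it voices to [g]. /k/ is a voiceless stop between vowels /i/ and /a/, so it voices to [g]. /t/ is a voiceless stop between vowels /a/ and /o/, so it voices to [d]. /okapakakeikatoe/ → ogabagageigadoe.
Rule 4 (final vowel raising): /e/ is a mid vowel in word-final position, so it raises to [i]. /ogabagageigadoe/ → ogabagageigadoi.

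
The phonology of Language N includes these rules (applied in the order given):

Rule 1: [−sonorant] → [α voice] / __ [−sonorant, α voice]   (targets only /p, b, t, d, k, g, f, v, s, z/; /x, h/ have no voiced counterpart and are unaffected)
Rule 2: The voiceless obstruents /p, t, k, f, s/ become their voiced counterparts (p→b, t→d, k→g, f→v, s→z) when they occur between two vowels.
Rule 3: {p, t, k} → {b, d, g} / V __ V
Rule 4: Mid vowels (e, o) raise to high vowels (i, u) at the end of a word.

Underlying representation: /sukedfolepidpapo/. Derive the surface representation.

sugetfolebitpabu

Rule 1 (regressive voicing assimilation): /d/ precedes the voiceless obstruent /f/, so it devoices to [t] by assimilation. /d/ precedes the voiceless obstruent /p/, so it devoices to [t] by assimilation. /sukedfolepidpapo/ → suketfolepitpapo.
Rule 2 (intervocalic voicing): /k/ is a voiceless obstruent between vowels /u/ and /e/, so it voices to [g]. /p/ is a voiceless obstruent between vowels /e/ and /i/, so it voices to [b]. /p/ is a voiceless obstruent between vowels /a/ and /o/, so it voices to [b]. /suketfolepitpapo/ → sugetfolebitpabo.
Rule 3 (intervocalic voicing): no segment meets the environment; /sugetfolebitpabo/ is unchanged.
Rule 4 (final vowel raising): /o/ is a mid vowel in word-final position, so it raises to [u]. /sugetfolebitpabo/ → sugetfolebitpabu.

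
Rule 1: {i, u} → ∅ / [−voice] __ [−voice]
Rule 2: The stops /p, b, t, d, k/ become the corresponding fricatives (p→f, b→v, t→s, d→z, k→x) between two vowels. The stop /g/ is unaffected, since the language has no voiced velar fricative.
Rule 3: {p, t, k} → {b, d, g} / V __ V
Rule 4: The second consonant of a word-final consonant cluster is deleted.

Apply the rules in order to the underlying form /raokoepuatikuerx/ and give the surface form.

raoxoefuatkuer

Rule 1 (high vowel syncope): /i/ is a high vowel flanked by voiceless consonants /t/ and /k/, so it deletes. /raokoepuatikuerx/ → raokoepuatkuerx.
Rule 2 (intervocalic spirantization): /k/ is a stop between vowels /o/ and /o/, so it spirantizes to the fricative [x]. /p/ is a stop between vowels /e/ and /u/, so it spirantizes to the fricative [f]. /raokoepuatkuerx/ → raoxoefuatkuerx.
Rule 3 (intervocalic voicing): no segment meets the environment; /raoxoefuatkuerx/ is unchanged.
Rule 4 (final cluster simplification): /x/ is the second consonant of a word-final cluster /rx/, so it deletes. /raoxoefuatkuerx/ → raoxoefuatkuer.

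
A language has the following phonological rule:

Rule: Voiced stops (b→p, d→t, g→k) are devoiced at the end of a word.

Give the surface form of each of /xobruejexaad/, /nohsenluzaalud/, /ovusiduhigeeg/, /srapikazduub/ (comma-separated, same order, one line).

/xobruejexaad/: /d/ is a voiced stop in word-final position, so it devoices to [t]. → [xobruejexaat].
/nohsenluzaalud/: /d/ is a voiced stop in word-final position, so it devoices to [t]. → [nohsenluzaalut].
/ovusiduhigeeg/: /g/ is a voiced stop in word-final position, so it devoices to [k]. → [ovusiduhigeek].
/srapikazduub/: /b/ is a voiced stop in word-final position, so it devoices to [p]. → [srapikazduup].

xobruejexaat, nohsenluzaalut, ovusiduhigeek, srapikazduup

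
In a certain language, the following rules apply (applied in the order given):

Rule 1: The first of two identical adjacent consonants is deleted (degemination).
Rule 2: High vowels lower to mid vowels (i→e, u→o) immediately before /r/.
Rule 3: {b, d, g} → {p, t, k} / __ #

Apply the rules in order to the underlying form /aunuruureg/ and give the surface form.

aunoruorek

Rule 1 (degemination): no segment meets the environment; /aunuruureg/ is unchanged.
Rule 2 (pre-rhotic lowering): /u/ is a high vowel immediately before /r/, so it lowers to [o]. /u/ is a high vowel immediately before /r/, so it lowers to [o]. /aunuruureg/ → aunoruoreg.
Rule 3 (final devoicing): /g/ is a voiced stop in word-final position, so it devoices to [k]. /aunoruoreg/ → aunoruorek.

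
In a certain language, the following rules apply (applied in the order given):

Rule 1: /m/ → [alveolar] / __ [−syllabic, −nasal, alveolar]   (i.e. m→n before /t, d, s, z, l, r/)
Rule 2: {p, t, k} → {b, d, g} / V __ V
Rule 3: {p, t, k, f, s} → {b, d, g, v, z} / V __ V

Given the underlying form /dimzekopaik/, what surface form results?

Rule 1 (nasal place assimilation): /m/ precedes the alveolar consonant /z/, so it assimilates in place to [n]. /dimzekopaik/ → dinzekopaik.
Rule 2 (intervocalic voicing): /k/ is a voiceless stop between vowels /e/ and /o/, so it voices to [g]. /p/ is a voiceless stop between vowels /o/ and /a/, so it voices to [b]. /dinzekopaik/ → dinzegobaik.
Rule 3 (intervocalic voicing): no segment meets the environment; /dinzegobaik/ is unchanged.

dinzegobaik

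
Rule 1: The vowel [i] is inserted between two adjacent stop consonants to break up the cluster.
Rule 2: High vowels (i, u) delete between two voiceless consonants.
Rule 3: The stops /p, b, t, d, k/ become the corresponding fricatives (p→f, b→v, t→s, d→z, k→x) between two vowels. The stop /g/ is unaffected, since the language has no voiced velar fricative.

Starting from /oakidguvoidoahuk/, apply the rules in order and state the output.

Rule 1 (stop-cluster i-epenthesis): /d/ and /g/ form a stop–stop cluster, so [i] is inserted between them. /oakidguvoidoahuk/ → oakidiguvoidoahuk.
Rule 2 (high vowel syncope): /u/ is a high vowel flanked by voiceless consonants /h/ and /k/, so it deletes. /oakidiguvoidoahuk/ → oakidiguvoidoahk.
Rule 3 (intervocalic spirantization): /k/ is a stop between vowels /a/ and /i/, so it spirantizes to the fricative [x]. /d/ is a stop between vowels /i/ and /i/, so it spirantizes to the fricative [z]. /d/ is a stop between vowels /i/ and /o/, so it spirantizes to the fricative [z]. /oakidiguvoidoahk/ → oaxiziguvoizoahk.

oaxiziguvoizoahk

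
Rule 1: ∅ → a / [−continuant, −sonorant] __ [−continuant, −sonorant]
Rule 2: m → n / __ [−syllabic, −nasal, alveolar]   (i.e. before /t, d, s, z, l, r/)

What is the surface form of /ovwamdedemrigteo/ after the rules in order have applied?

Rule 1 (stop-cluster a-epenthesis): /g/ and /t/ form a stop–stop cluster, so [a] is inserted between them. /ovwamdedemrigteo/ → ovwamdedemrigateo.
Rule 2 (nasal place assimilation): /m/ precedes the alveolar consonant /d/, so it assimilates in place to [n]. /m/ precedes the alveolar consonant /r/, so it assimilates in place to [n]. /ovwamdedemrigateo/ → ovwandedenrigateo.

ovwandedenrigateo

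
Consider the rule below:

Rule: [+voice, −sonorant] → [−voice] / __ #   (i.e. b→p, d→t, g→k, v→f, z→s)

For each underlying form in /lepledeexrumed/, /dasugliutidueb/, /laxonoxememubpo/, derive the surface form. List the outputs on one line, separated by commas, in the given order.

/lepledeexrumed/: /d/ is a voiced obstruent in word-final position, so it devoices to [t]. → [lepledeexrumet].
/dasugliutidueb/: /b/ is a voiced obstruent in word-final position, so it devoices to [p]. → [dasugliutiduep].
/laxonoxememubpo/: the rule's environment is not met; surfaces unchanged as [laxonoxememubpo].

lepledeexrumet, dasugliutiduep, laxonoxememubpo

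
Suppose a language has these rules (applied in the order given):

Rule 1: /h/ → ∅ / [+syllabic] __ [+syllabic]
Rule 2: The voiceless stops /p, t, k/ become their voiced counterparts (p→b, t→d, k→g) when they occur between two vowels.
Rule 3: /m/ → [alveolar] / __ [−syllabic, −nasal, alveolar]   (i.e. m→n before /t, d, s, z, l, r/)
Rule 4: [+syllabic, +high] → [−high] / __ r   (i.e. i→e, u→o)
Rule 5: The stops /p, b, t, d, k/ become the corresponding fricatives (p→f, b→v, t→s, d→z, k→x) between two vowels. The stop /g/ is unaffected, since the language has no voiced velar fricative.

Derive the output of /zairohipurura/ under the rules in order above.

zaeroivorora

Rule 1 (intervocalic h-deletion): /h/ occurs between vowels /o/ and /i/, so it deletes. /zairohipurura/ → zairoipurura.
Rule 2 (intervocalic voicing): /p/ is a voiceless stop between vowels /i/ and /u/, so it voices to [b]. /zairoipurura/ → zairoiburura.
Rule 3 (nasal place assimilation): no segment meets the environment; /zairoiburura/ is unchanged.
Rule 4 (pre-rhotic lowering): /i/ is a high vowel immediately before /r/, so it lowers to [e]. /u/ is a high vowel immediately before /r/, so it lowers to [o]. /u/ is a high vowel immediately before /r/, so it lowers to [o]. /zairoiburura/ → zaeroiborora.
Rule 5 (intervocalic spirantization): /b/ is a stop between vowels /i/ and /o/, so it spirantizes to the fricative [v]. /zaeroiborora/ → zaeroivorora.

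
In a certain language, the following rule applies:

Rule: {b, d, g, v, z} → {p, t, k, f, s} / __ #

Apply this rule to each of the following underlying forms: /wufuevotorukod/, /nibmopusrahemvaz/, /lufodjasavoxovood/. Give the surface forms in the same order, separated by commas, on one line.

/wufuevotorukod/: /d/ is a voiced obstruent in word-final position, so it devoices to [t]. → [wufuevotorukot].
/nibmopusrahemvaz/: /z/ is a voiced obstruent in word-final position, so it devoices to [s]. → [nibmopusrahemvas].
/lufodjasavoxovood/: /d/ is a voiced obstruent in word-final position, so it devoices to [t]. → [lufodjasavoxovoot].

wufuevotorukot, nibmopusrahemvas, lufodjasavoxovoot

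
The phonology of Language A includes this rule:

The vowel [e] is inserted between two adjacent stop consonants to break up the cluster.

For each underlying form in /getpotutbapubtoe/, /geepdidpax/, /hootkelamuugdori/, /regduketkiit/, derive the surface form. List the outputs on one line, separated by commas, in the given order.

/getpotutbapubtoe/: /t/ and /p/ form a stop–stop cluster, so [e] is inserted between them. /t/ and /b/ form a stop–stop cluster, so [e] is inserted between them. /b/ and /t/ form a stop–stop cluster, so [e] is inserted between them. → [getepotutebapubetoe].
/geepdidpax/: /p/ and /d/ form a stop–stop cluster, so [e] is inserted between them. /d/ and /p/ form a stop–stop cluster, so [e] is inserted between them. → [geepedidepax].
/hootkelamuugdori/: /t/ and /k/ form a stop–stop cluster, so [e] is inserted between them. /g/ and /d/ form a stop–stop cluster, so [e] is inserted between them. → [hootekelamuugedori].
/regduketkiit/: /g/ and /d/ form a stop–stop cluster, so [e] is inserted between them. /t/ and /k/ form a stop–stop cluster, so [e] is inserted between them. → [regeduketekiit].

getepotutebapubetoe, geepedidepax, hootekelamuugedori, regeduketekiit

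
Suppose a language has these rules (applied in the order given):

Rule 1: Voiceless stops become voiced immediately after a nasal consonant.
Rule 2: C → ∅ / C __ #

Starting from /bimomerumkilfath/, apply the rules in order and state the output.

bimomerumgilfat

Rule 1 (post-nasal voicing): /k/ is a voiceless stop immediately after the nasal /m/, so it voices to [g]. /bimomerumkilfath/ → bimomerumgilfath.
Rule 2 (final cluster simplification): /h/ is the second consonant of a word-final cluster /th/, so it deletes. /bimomerumgilfath/ → bimomerumgilfat.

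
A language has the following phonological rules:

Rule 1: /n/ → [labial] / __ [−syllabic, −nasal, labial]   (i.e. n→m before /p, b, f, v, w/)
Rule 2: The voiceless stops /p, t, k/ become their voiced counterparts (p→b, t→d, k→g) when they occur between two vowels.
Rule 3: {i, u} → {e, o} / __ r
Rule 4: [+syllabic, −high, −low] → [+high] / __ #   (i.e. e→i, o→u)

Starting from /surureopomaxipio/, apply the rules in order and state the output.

Rule 1 (nasal place assimilation): no segment meets the environment; /surureopomaxipio/ is unchanged.
Rule 2 (intervocalic voicing): /p/ is a voiceless stop between vowels /o/ and /o/, so it voices to [b]. /p/ is a voiceless stop between vowels /i/ and /i/, so it voices to [b]. /surureopomaxipio/ → surureobomaxibio.
Rule 3 (pre-rhotic lowering): /u/ is a high vowel immediately before /r/, so it lowers to [o]. /u/ is a high vowel immediately before /r/, so it lowers to [o]. /surureobomaxibio/ → sororeobomaxibio.
Rule 4 (final vowel raising): /o/ is a mid vowel in word-final position, so it raises to [u]. /sororeobomaxibio/ → sororeobomaxibiu.

sororeobomaxibiu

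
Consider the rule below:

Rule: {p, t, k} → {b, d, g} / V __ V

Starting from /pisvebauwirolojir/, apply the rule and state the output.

pisvebauwirolojir

No segment of /pisvebauwirolojir/ meets the structural description of the rule, so the form surfaces unchanged.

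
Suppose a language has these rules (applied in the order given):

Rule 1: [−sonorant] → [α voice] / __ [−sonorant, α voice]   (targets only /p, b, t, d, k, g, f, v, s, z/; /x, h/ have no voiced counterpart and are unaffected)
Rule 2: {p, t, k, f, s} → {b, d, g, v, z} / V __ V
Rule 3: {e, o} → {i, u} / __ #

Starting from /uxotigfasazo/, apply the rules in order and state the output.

Rule 1 (regressive voicing assimilation): /g/ precedes the voiceless obstruent /f/, so it devoices to [k] by assimilation. /uxotigfasazo/ → uxotikfasazo.
Rule 2 (intervocalic voicing): /t/ is a voiceless obstruent between vowels /o/ and /i/, so it voices to [d]. /s/ is a voiceless obstruent between vowels /a/ and /a/, so it voices to [z]. /uxotikfasazo/ → uxodikfazazo.
Rule 3 (final vowel raising): /o/ is a mid vowel in word-final position, so it raises to [u]. /uxodikfazazo/ → uxodikfazazu.

uxodikfazazu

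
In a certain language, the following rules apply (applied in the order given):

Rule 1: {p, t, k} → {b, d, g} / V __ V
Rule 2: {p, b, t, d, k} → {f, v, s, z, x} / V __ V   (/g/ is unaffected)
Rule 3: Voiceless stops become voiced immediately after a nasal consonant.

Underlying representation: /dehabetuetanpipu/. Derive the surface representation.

dehavezuezanbivu

Rule 1 (intervocalic voicing): /t/ is a voiceless stop between vowels /e/ and /u/, so it voices to [d]. /t/ is a voiceless stop between vowels /e/ and /a/, so it voices to [d]. /p/ is a voiceless stop between vowels /i/ and /u/, so it voices to [b]. /dehabetuetanpipu/ → dehabeduedanpibu.
Rule 2 (intervocalic spirantization): /b/ is a stop between vowels /a/ and /e/, so it spirantizes to the fricative [v]. /d/ is a stop between vowels /e/ and /u/, so it spirantizes to the fricative [z]. /d/ is a stop between vowels /e/ and /a/, so it spirantizes to the fricative [z]. /b/ is a stop between vowels /i/ and /u/, so it spirantizes to the fricative [v]. /dehabeduedanpibu/ → dehavezuezanpivu.
Rule 3 (post-nasal voicing): /p/ is a voiceless stop immediately after the nasal /n/, so it voices to [b]. /dehavezuezanpivu/ → dehavezuezanbivu.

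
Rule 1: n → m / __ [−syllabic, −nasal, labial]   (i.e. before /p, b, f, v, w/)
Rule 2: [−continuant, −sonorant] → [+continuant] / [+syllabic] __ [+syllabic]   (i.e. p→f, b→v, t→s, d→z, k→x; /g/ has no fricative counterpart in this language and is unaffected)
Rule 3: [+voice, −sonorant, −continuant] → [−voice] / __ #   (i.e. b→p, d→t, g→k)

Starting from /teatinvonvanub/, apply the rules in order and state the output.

teasimvomvanup

Rule 1 (nasal place assimilation): /n/ precedes the labial consonant /v/, so it assimilates in place to [m]. /n/ precedes the labial consonant /v/, so it assimilates in place to [m]. /teatinvonvanub/ → teatimvomvanub.
Rule 2 (intervocalic spirantization): /t/ is a stop between vowels /a/ and /i/, so it spirantizes to the fricative [s]. /teatimvomvanub/ → teasimvomvanub.
Rule 3 (final devoicing): /b/ is a voiced stop in word-final position, so it devoices to [p]. /teasimvomvanub/ → teasimvomvanup.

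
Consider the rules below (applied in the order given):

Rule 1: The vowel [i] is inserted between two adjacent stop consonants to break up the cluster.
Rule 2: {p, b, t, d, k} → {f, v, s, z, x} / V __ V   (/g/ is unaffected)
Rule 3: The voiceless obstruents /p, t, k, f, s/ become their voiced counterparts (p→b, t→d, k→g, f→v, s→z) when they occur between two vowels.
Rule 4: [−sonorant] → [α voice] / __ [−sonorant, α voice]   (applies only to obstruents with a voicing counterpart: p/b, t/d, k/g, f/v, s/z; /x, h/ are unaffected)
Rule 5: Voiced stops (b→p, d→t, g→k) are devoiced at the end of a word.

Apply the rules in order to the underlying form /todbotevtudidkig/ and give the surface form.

tozivozeftuzizixik

Rule 1 (stop-cluster i-epenthesis): /d/ and /b/ form a stop–stop cluster, so [i] is inserted between them. /d/ and /k/ form a stop–stop cluster, so [i] is inserted between them. /todbotevtudidkig/ → todibotevtudidikig.
Rule 2 (intervocalic spirantization): /d/ is a stop between vowels /o/ and /i/, so it spirantizes to the fricative [z]. /b/ is a stop between vowels /i/ and /o/, so it spirantizes to the fricative [v]. /t/ is a stop between vowels /o/ and /e/, so it spirantizes to the fricative [s]. /d/ is a stop between vowels /u/ and /i/, so it spirantizes to the fricative [z]. /d/ is a stop between vowels /i/ and /i/, so it spirantizes to the fricative [z]. /k/ is a stop between vowels /i/ and /i/, so it spirantizes to the fricative [x]. /todibotevtudidikig/ → tozivosevtuzizixig.
Rule 3 (intervocalic voicing): /s/ is a voiceless obstruent between vowels /o/ and /e/, so it voices to [z]. /tozivosevtuzizixig/ → tozivozevtuzizixig.
Rule 4 (regressive voicing assimilation): /v/ precedes the voiceless obstruent /t/, so it devoices to [f] by assimilation. /tozivozevtuzizixig/ → tozivozeftuzizixig.
Rule 5 (final devoicing): /g/ is a voiced stop in word-final position, so it devoices to [k]. /tozivozeftuzizixig/ → tozivozeftuzizixik.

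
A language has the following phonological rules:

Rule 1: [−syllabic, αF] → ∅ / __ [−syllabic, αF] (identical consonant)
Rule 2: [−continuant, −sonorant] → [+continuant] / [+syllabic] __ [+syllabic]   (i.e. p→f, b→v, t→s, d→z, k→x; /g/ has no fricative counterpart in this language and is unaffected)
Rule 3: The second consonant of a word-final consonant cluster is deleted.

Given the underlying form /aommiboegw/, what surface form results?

Rule 1 (degemination): /mm/ is a geminate; the first /m/ deletes. /aommiboegw/ → aomiboegw.
Rule 2 (intervocalic spirantization): /b/ is a stop between vowels /i/ and /o/, so it spirantizes to the fricative [v]. /aomiboegw/ → aomivoegw.
Rule 3 (final cluster simplification): /w/ is the second consonant of a word-final cluster /gw/, so it deletes. /aomivoegw/ → aomivoeg.

aomivoeg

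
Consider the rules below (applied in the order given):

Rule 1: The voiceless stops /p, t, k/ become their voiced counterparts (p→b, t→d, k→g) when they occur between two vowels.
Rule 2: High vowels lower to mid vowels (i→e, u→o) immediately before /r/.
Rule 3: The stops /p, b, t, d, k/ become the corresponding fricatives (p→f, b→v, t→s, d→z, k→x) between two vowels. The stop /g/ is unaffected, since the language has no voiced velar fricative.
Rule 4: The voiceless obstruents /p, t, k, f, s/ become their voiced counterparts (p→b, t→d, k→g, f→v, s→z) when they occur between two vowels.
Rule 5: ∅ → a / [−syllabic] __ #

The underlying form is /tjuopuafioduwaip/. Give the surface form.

Rule 1 (intervocalic voicing): /p/ is a voiceless stop between vowels /o/ and /u/, so it voices to [b]. /tjuopuafioduwaip/ → tjuobuafioduwaip.
Rule 2 (pre-rhotic lowering): no segment meets the environment; /tjuobuafioduwaip/ is unchanged.
Rule 3 (intervocalic spirantization): /b/ is a stop between vowels /o/ and /u/, so it spirantizes to the fricative [v]. /d/ is a stop between vowels /o/ and /u/, so it spirantizes to the fricative [z]. /tjuobuafioduwaip/ → tjuovuafiozuwaip.
Rule 4 (intervocalic voicing): /f/ is a voiceless obstruent between vowels /a/ and /i/, so it voices to [v]. /tjuovuafiozuwaip/ → tjuovuaviozuwaip.
Rule 5 (final a-epenthesis): the form ends in the consonant /p/, so [a] is inserted word-finally. /tjuovuaviozuwaip/ → tjuovuaviozuwaipa.

tjuovuaviozuwaipa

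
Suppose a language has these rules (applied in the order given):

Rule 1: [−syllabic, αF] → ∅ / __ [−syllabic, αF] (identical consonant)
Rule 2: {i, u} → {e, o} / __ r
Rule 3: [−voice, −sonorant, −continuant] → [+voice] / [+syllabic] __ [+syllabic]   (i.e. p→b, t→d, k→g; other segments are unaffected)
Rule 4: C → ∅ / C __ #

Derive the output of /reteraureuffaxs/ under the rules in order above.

Rule 1 (degemination): /ff/ is a geminate; the first /f/ deletes. /reteraureuffaxs/ → reteraureufaxs.
Rule 2 (pre-rhotic lowering): /u/ is a high vowel immediately before /r/, so it lowers to [o]. /reteraureufaxs/ → reteraoreufaxs.
Rule 3 (intervocalic voicing): /t/ is a voiceless stop between vowels /e/ and /e/, so it voices to [d]. /reteraoreufaxs/ → rederaoreufaxs.
Rule 4 (final cluster simplification): /s/ is the second consonant of a word-final cluster /xs/, so it deletes. /rederaoreufaxs/ → rederaoreufax.

rederaoreufax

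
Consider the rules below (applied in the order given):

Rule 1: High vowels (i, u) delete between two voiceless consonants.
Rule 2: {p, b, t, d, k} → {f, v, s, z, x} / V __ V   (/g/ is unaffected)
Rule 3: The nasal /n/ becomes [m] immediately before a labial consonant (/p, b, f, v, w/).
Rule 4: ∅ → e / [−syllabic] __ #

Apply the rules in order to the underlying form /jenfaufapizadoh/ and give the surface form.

jemfaufafizazohe

Rule 1 (high vowel syncope): no segment meets the environment; /jenfaufapizadoh/ is unchanged.
Rule 2 (intervocalic spirantization): /p/ is a stop between vowels /a/ and /i/, so it spirantizes to the fricative [f]. /d/ is a stop between vowels /a/ and /o/, so it spirantizes to the fricative [z]. /jenfaufapizadoh/ → jenfaufafizazoh.
Rule 3 (nasal place assimilation): /n/ precedes the labial consonant /f/, so it assimilates in place to [m]. /jenfaufafizazoh/ → jemfaufafizazoh.
Rule 4 (final e-epenthesis): the form ends in the consonant /h/, so [e] is inserted word-finally. /jemfaufafizazoh/ → jemfaufafizazohe.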